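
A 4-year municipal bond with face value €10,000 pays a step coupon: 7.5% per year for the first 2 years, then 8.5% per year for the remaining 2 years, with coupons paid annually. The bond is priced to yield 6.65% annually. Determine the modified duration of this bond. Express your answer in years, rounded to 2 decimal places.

3.38 years

Periodic yield y = 0.0665. First find Macaulay duration:
  t   CF        PV=CF/(1+0.0665)^t    t·PV
  1       750.00       703.2349       703.2349
  2       750.00       659.3857     1,318.7715
  3       850.00       700.7068     2,102.1205
  4    10,850.00     8,386.6071    33,546.4285
  Σ                 10,449.9346    37,670.5553
P = 10,449.9346; Macaulay duration = 37,670.5553 / 10,449.9346 = 3.60486 years.
Modified duration = D_Mac / (1 + y) = 3.60486 / 1.0665 = 3.38008 years.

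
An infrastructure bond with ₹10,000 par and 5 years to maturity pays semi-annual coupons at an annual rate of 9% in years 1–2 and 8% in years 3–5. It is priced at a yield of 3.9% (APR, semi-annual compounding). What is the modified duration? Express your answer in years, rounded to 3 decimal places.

4.162 years

Periodic yield y = 0.0195. First find Macaulay duration:
  t   CF        PV=CF/(1+0.0195)^t    t·PV
  1       450.00       441.3928       441.3928
  2       450.00       432.9503       865.9006
  3       450.00       424.6693     1,274.0078
  4       450.00       416.5466     1,666.1864
  5       400.00       363.1816     1,815.9080
  6       400.00       356.2350     2,137.4101
  7       400.00       349.4213     2,445.9491
  8       400.00       342.7379     2,741.9033
  9       400.00       336.1824     3,025.6412
  10   10,400.00     8,573.5570    85,735.5697
  Σ                 12,036.8742   102,149.8692
P = 12,036.8742; Macaulay duration = 102,149.8692 / 12,036.8742 = 8.48641 half-year periods = 4.24321 years.
Modified duration = D_Mac / (1 + y) = 4.24321 / 1.0195 = 4.16205 years.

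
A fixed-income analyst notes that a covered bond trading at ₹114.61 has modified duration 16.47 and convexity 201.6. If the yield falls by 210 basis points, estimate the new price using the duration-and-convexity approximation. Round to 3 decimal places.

Duration effect: -D_mod·Δy = -16.47 × (-0.021) = +0.345870
Convexity effect: ½·C·(Δy)² = 0.5 × 201.6 × (-0.021)² = +0.0444528
ΔP/P ≈ +0.345870 + 0.0444528 = +0.3903228
New price ≈ 114.61 × (1 + 0.3903228) = 159.344896108.

₹159.345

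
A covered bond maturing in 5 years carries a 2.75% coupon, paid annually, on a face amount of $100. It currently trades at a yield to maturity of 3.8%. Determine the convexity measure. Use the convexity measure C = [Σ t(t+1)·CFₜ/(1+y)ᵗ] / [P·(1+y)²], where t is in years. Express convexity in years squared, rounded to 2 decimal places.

With y = 0.038:
  t   CF        PV=CF/(1+0.038)^t    t·PV        t(t+1)·PV
  1         2.75         2.6493         2.6493           5.2987
  2         2.75         2.5523         5.1047          15.3140
  3         2.75         2.4589         7.3767          29.5068
  4         2.75         2.3689         9.4755          47.3776
  5       102.75        85.2698       426.3488       2,558.0929
  Σ                     95.2992       450.9550       2,655.5900
P = 95.2992.
Convexity = Σ t(t+1)·PV / [P·(1+y)²] = 2,655.5900 / (95.2992 × 1.077444) = 25.86289.

25.86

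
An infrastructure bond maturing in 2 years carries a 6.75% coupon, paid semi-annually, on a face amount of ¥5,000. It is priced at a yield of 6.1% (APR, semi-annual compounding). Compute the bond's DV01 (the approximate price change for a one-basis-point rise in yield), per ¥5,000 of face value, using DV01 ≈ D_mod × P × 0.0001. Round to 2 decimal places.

Periodic yield y = 0.0305.
  t   CF        PV=CF/(1+0.0305)^t    t·PV
  1       168.75       163.7555       163.7555
  2       168.75       158.9087       317.8175
  3       168.75       154.2055       462.6164
  4     5,168.75     4,583.4610    18,333.8441
  Σ                  5,060.3307    19,278.0335
P = 5,060.3307; D_Mac = 3.80964 half-year periods = 1.90482 yrs; D_mod = 1.84844 yrs.
DV01 ≈ 1.84844 × 5,060.3307 × 0.0001 = 0.935373.

¥0.94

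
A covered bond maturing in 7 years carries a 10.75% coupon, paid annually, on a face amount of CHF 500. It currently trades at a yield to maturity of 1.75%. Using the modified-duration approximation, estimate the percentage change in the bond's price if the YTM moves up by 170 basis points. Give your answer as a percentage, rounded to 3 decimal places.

Periodic yield y = 0.0175. Modified duration first:
  t   CF        PV=CF/(1+0.0175)^t    t·PV
  1        53.75        52.8256        52.8256
  2        53.75        51.9170       103.8340
  3        53.75        51.0241       153.0723
  4        53.75        50.1465       200.5861
  5        53.75        49.2840       246.4202
  6        53.75        48.4364       290.6185
  7       553.75       490.4252     3,432.9767
  Σ                    794.0589     4,480.3333
P = 794.0589; D_Mac = 5.64232 yrs; D_mod = 5.64232/(1+0.0175) = 5.54528 yrs.
ΔP/P ≈ -D_mod · Δy = -5.54528 × (+0.017) = -0.094270 = -9.4270%.

-9.427%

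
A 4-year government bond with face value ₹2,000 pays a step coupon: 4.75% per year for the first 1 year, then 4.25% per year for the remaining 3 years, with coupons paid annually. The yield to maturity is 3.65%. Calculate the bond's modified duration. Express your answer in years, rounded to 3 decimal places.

Periodic yield y = 0.0365. First find Macaulay duration:
  t   CF        PV=CF/(1+0.0365)^t    t·PV
  1        95.00        91.6546        91.6546
  2        85.00        79.1189       158.2378
  3        85.00        76.3328       228.9983
  4     2,085.00     1,806.4620     7,225.8481
  Σ                  2,053.5683     7,704.7388
P = 2,053.5683; Macaulay duration = 7,704.7388 / 2,053.5683 = 3.75188 years.
Modified duration = D_Mac / (1 + y) = 3.75188 / 1.0365 = 3.61976 years.

3.620 years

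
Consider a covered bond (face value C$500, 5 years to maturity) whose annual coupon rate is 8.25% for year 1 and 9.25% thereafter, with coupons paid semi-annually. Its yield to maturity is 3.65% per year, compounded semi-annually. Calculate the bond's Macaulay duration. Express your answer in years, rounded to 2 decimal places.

4.25 years

Periodic yield y = 0.01825. Discount each cash flow and weight by its period:
  t   CF        PV=CF/(1+0.01825)^t    t·PV
  1       20.625        20.2553        20.2553
  2       20.625        19.8923        39.7846
  3       23.125        21.9038        65.7113
  4       23.125        21.5112        86.0447
  5       23.125        21.1256       105.6281
  6       23.125        20.7470       124.4820
  7       23.125        20.3751       142.6260
  8       23.125        20.0100       160.0797
  9       23.125        19.6513       176.8620
  10     523.125       436.5774     4,365.7744
  Σ                    622.0491     5,287.2482
Price P = Σ PV = 622.0491.
Macaulay duration = Σ(t·PV) / P = 5,287.2482 / 622.0491 = 8.49973 half-year periods.
In years: 8.49973 / 2 = 4.24986 years.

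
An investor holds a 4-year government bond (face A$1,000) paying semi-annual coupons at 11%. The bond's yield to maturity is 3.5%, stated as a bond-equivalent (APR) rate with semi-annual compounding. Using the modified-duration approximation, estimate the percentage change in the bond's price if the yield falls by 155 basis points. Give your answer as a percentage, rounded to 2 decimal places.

Periodic yield y = 0.0175. Modified duration first:
  t   CF        PV=CF/(1+0.0175)^t    t·PV
  1        55.00        54.0541        54.0541
  2        55.00        53.1244       106.2488
  3        55.00        52.2107       156.6321
  4        55.00        51.3127       205.2509
  5        55.00        50.4302       252.1509
  6        55.00        49.5628       297.3770
  7        55.00        48.7104       340.9729
  8     1,055.00       918.2842     7,346.2737
  Σ                  1,277.6895     8,758.9603
P = 1,277.6895; D_Mac = 6.85531 half-year periods = 3.42766 yrs; D_mod = 3.42766/(1+0.0175) = 3.36870 yrs.
ΔP/P ≈ -D_mod · Δy = -3.36870 × (-0.0155) = +0.052215 = +5.2215%.

+5.22%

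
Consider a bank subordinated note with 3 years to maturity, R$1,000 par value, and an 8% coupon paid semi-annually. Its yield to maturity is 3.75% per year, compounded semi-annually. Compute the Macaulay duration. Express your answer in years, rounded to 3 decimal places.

Periodic yield y = 0.01875. Discount each cash flow and weight by its period:
  t   CF        PV=CF/(1+0.01875)^t    t·PV
  1        40.00        39.2638        39.2638
  2        40.00        38.5412        77.0823
  3        40.00        37.8318       113.4954
  4        40.00        37.1355       148.5421
  5        40.00        36.4520       182.2602
  6     1,040.00       930.3098     5,581.8590
  Σ                  1,119.5342     6,142.5028
Price P = Σ PV = 1,119.5342.
Macaulay duration = Σ(t·PV) / P = 6,142.5028 / 1,119.5342 = 5.48666 half-year periods.
In years: 5.48666 / 2 = 2.74333 years.

2.743 years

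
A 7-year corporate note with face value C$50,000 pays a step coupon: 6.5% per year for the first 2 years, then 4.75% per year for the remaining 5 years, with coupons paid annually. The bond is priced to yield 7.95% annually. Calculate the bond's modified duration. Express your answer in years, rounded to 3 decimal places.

Periodic yield y = 0.0795. First find Macaulay duration:
  t   CF        PV=CF/(1+0.0795)^t    t·PV
  1     3,250.00     3,010.6531     3,010.6531
  2     3,250.00     2,788.9329     5,577.8658
  3     2,375.00     1,887.9725     5,663.9176
  4     2,375.00     1,748.9324     6,995.7297
  5     2,375.00     1,620.1319     8,100.6596
  6     2,375.00     1,500.8170     9,004.9019
  7    52,375.00    30,659.5312   214,616.7181
  Σ                 43,216.9710   252,970.4458
P = 43,216.9710; Macaulay duration = 252,970.4458 / 43,216.9710 = 5.85350 years.
Modified duration = D_Mac / (1 + y) = 5.85350 / 1.0795 = 5.42242 years.

5.422 years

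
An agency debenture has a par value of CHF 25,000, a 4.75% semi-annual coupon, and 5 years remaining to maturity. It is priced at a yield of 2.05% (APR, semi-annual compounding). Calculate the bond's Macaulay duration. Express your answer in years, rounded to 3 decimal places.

4.543 years

Periodic yield y = 0.01025. Discount each cash flow and weight by its period:
  t   CF        PV=CF/(1+0.01025)^t    t·PV
  1       593.75       587.7258       587.7258
  2       593.75       581.7627     1,163.5255
  3       593.75       575.8602     1,727.5805
  4       593.75       570.0175     2,280.0700
  5       593.75       564.2341     2,821.1705
  6       593.75       558.5094     3,351.0563
  7       593.75       552.8427     3,869.8992
  8       593.75       547.2336     4,377.8687
  9       593.75       541.6814     4,875.1322
  10   25,593.75    23,112.4153   231,124.1528
  Σ                 28,192.2827   256,178.1815
Price P = Σ PV = 28,192.2827.
Macaulay duration = Σ(t·PV) / P = 256,178.1815 / 28,192.2827 = 9.08682 half-year periods.
In years: 9.08682 / 2 = 4.54341 years.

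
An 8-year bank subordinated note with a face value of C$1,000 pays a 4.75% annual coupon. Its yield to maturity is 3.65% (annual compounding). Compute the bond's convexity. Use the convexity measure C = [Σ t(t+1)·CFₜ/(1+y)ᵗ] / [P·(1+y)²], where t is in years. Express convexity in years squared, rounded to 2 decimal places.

54.70

With y = 0.0365:
  t   CF        PV=CF/(1+0.0365)^t    t·PV        t(t+1)·PV
  1        47.50        45.8273        45.8273          91.6546
  2        47.50        44.2135        88.4270         265.2811
  3        47.50        42.6565       127.9696         511.8786
  4        47.50        41.1544       164.6176         823.0882
  5        47.50        39.7052       198.5259       1,191.1551
  6        47.50        38.3070       229.8418       1,608.8926
  7        47.50        36.9580       258.7060       2,069.6480
  8     1,047.50       786.3205     6,290.5637      56,615.0737
  Σ                  1,075.1424     7,404.4790      63,176.6719
P = 1,075.1424.
Convexity = Σ t(t+1)·PV / [P·(1+y)²] = 63,176.6719 / (1,075.1424 × 1.074332) = 54.69557.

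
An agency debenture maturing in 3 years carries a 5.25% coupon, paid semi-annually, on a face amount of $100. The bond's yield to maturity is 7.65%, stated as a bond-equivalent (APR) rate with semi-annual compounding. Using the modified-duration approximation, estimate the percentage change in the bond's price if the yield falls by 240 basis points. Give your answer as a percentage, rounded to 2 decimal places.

+6.49%

Periodic yield y = 0.03825. Modified duration first:
  t   CF        PV=CF/(1+0.03825)^t    t·PV
  1        2.625         2.5283         2.5283
  2        2.625         2.4351         4.8703
  3        2.625         2.3454         7.0363
  4        2.625         2.2590         9.0361
  5        2.625         2.1758        10.8790
  6      102.625        81.9297       491.5784
  Σ                     93.6734       525.9284
P = 93.6734; D_Mac = 5.61449 half-year periods = 2.80724 yrs; D_mod = 2.80724/(1+0.03825) = 2.70382 yrs.
ΔP/P ≈ -D_mod · Δy = -2.70382 × (-0.024) = +0.064892 = +6.4892%.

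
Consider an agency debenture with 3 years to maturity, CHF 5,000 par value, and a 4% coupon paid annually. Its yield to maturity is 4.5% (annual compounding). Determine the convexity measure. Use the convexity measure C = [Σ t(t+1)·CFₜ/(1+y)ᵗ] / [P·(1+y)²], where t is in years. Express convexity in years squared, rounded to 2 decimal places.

10.43

With y = 0.045:
  t   CF        PV=CF/(1+0.045)^t    t·PV        t(t+1)·PV
  1       200.00       191.3876       191.3876         382.7751
  2       200.00       183.1460       366.2920       1,098.8759
  3     5,200.00     4,556.7423    13,670.2270      54,680.9081
  Σ                  4,931.2759    14,227.9066      56,162.5592
P = 4,931.2759.
Convexity = Σ t(t+1)·PV / [P·(1+y)²] = 56,162.5592 / (4,931.2759 × 1.092025) = 10.42930.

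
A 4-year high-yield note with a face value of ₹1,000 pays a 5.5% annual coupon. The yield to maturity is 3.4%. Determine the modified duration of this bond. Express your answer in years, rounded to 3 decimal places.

3.588 years

Periodic yield y = 0.034. First find Macaulay duration:
  t   CF        PV=CF/(1+0.034)^t    t·PV
  1        55.00        53.1915        53.1915
  2        55.00        51.4424       102.8849
  3        55.00        49.7509       149.2527
  4     1,055.00       922.9333     3,691.7331
  Σ                  1,077.3181     3,997.0622
P = 1,077.3181; Macaulay duration = 3,997.0622 / 1,077.3181 = 3.71020 years.
Modified duration = D_Mac / (1 + y) = 3.71020 / 1.034 = 3.58820 years.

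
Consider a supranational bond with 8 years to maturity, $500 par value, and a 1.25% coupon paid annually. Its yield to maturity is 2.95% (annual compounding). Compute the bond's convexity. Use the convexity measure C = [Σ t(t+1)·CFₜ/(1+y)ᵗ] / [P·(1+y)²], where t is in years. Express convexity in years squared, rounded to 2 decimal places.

With y = 0.0295:
  t   CF        PV=CF/(1+0.0295)^t    t·PV        t(t+1)·PV
  1         6.25         6.0709         6.0709          12.1418
  2         6.25         5.8969        11.7939          35.3817
  3         6.25         5.7280        17.1839          68.7357
  4         6.25         5.5638        22.2554         111.2768
  5         6.25         5.4044        27.0220         162.1323
  6         6.25         5.2495        31.4973         220.4810
  7         6.25         5.0991        35.6939         285.5509
  8       506.25       401.1938     3,209.5505      28,885.9546
  Σ                    440.2066     3,361.0678      29,781.6549
P = 440.2066.
Convexity = Σ t(t+1)·PV / [P·(1+y)²] = 29,781.6549 / (440.2066 × 1.059870) = 63.83217.

63.83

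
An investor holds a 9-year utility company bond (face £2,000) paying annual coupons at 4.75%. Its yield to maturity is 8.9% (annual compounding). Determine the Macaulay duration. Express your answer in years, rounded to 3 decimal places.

7.261 years

Periodic yield y = 0.089. Discount each cash flow and weight by its year:
  t   CF        PV=CF/(1+0.089)^t    t·PV
  1        95.00        87.2360        87.2360
  2        95.00        80.1065       160.2130
  3        95.00        73.5597       220.6791
  4        95.00        67.5479       270.1917
  5        95.00        62.0275       310.1374
  6        95.00        56.9582       341.7493
  7        95.00        52.3032       366.1226
  8        95.00        48.0287       384.2294
  9     2,095.00       972.5974     8,753.3767
  Σ                  1,500.3652    10,893.9352
Price P = Σ PV = 1,500.3652.
Macaulay duration = Σ(t·PV) / P = 10,893.9352 / 1,500.3652 = 7.26086 years.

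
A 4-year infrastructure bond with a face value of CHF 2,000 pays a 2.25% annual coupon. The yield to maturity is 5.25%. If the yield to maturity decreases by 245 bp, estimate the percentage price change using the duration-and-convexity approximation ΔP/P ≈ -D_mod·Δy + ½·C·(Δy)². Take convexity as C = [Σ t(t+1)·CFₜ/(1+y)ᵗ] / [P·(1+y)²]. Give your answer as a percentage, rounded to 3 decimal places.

With y = 0.0525:
  t   CF        PV=CF/(1+0.0525)^t    t·PV        t(t+1)·PV
  1        45.00        42.7553        42.7553          85.5107
  2        45.00        40.6227        81.2453         243.7359
  3        45.00        38.5963       115.7890         463.1562
  4     2,045.00     1,666.4984     6,665.9935      33,329.9675
  Σ                  1,788.4727     6,905.7832      34,122.3703
P = 1,788.4727; D_Mac = 3.86127 yrs; D_mod = 3.66867 yrs; C = 17.22315.
Duration effect: -3.66867 × (-0.0245) = +0.089882
Convexity effect: 0.5 × 17.22315 × (-0.0245)² = +0.0051691
ΔP/P ≈ +0.089882 + 0.0051691 = +0.095051 = +9.5051%.

+9.505%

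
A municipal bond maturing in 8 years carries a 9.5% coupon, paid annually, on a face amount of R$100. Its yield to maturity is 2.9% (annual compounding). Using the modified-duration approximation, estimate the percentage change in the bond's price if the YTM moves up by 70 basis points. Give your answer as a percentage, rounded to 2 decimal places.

-4.31%

Periodic yield y = 0.029. Modified duration first:
  t   CF        PV=CF/(1+0.029)^t    t·PV
  1         9.50         9.2323         9.2323
  2         9.50         8.9721        17.9441
  3         9.50         8.7192        26.1577
  4         9.50         8.4735        33.8939
  5         9.50         8.2347        41.1734
  6         9.50         8.0026        48.0156
  7         9.50         7.7771        54.4395
  8       109.50        87.1146       696.9171
  Σ                    146.5260       927.7736
P = 146.5260; D_Mac = 6.33180 yrs; D_mod = 6.33180/(1+0.029) = 6.15335 yrs.
ΔP/P ≈ -D_mod · Δy = -6.15335 × (+0.007) = -0.043073 = -4.3073%.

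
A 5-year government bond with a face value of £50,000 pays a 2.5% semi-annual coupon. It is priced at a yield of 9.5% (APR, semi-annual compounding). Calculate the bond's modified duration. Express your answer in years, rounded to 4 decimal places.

4.4599 years

Periodic yield y = 0.0475. First find Macaulay duration:
  t   CF        PV=CF/(1+0.0475)^t    t·PV
  1       625.00       596.6587       596.6587
  2       625.00       569.6026     1,139.2052
  3       625.00       543.7734     1,631.3201
  4       625.00       519.1154     2,076.4615
  5       625.00       495.5755     2,477.8777
  6       625.00       473.1031     2,838.6188
  7       625.00       451.6498     3,161.5484
  8       625.00       431.1692     3,449.3539
  9       625.00       411.6174     3,704.5567
  10   50,625.00    31,829.1265   318,291.2647
  Σ                 36,321.3916   339,366.8656
P = 36,321.3916; Macaulay duration = 339,366.8656 / 36,321.3916 = 9.34344 half-year periods = 4.67172 years.
Modified duration = D_Mac / (1 + y) = 4.67172 / 1.0475 = 4.45988 years.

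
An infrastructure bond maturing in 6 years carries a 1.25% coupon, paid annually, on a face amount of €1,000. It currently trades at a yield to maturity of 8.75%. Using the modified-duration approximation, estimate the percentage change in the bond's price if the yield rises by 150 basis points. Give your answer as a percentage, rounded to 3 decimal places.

Periodic yield y = 0.0875. Modified duration first:
  t   CF        PV=CF/(1+0.0875)^t    t·PV
  1        12.50        11.4943        11.4943
  2        12.50        10.5694        21.1389
  3        12.50         9.7190        29.1570
  4        12.50         8.9370        35.7481
  5        12.50         8.2180        41.0898
  6     1,012.50       612.0959     3,672.5751
  Σ                    661.0335     3,811.2031
P = 661.0335; D_Mac = 5.76552 yrs; D_mod = 5.76552/(1+0.0875) = 5.30163 yrs.
ΔP/P ≈ -D_mod · Δy = -5.30163 × (+0.015) = -0.079524 = -7.9524%.

-7.952%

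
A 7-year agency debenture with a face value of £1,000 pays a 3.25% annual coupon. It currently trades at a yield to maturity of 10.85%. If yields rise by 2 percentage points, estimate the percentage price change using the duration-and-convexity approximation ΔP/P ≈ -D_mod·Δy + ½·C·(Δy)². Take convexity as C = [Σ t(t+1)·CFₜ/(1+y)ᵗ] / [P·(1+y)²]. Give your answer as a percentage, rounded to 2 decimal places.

-10.38%

With y = 0.1085:
  t   CF        PV=CF/(1+0.1085)^t    t·PV        t(t+1)·PV
  1        32.50        29.3189        29.3189          58.6378
  2        32.50        26.4492        52.8983         158.6950
  3        32.50        23.8603        71.5810         286.3238
  4        32.50        21.5249        86.0995         430.4974
  5        32.50        19.4180        97.0901         582.5405
  6        32.50        17.5174       105.1043         735.7300
  7     1,032.50       502.0421     3,514.2950      28,114.3602
  Σ                    640.1308     3,956.3871      30,366.7848
P = 640.1308; D_Mac = 6.18059 yrs; D_mod = 5.57564 yrs; C = 38.60635.
Duration effect: -5.57564 × (+0.02) = -0.111513
Convexity effect: 0.5 × 38.60635 × (0.02)² = +0.0077213
ΔP/P ≈ -0.111513 + 0.0077213 = -0.103791 = -10.3791%.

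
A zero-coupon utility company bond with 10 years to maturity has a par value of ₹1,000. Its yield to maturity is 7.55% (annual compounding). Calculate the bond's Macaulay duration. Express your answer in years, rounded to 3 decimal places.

A zero-coupon bond has a single cash flow at maturity, so its Macaulay duration equals its maturity: 10 years.

10.000 years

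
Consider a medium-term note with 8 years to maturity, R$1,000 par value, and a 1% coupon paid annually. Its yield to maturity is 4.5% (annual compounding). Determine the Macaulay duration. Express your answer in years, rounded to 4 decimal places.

Periodic yield y = 0.045. Discount each cash flow and weight by its year:
  t   CF        PV=CF/(1+0.045)^t    t·PV
  1        10.00         9.5694         9.5694
  2        10.00         9.1573        18.3146
  3        10.00         8.7630        26.2889
  4        10.00         8.3856        33.5425
  5        10.00         8.0245        40.1226
  6        10.00         7.6790        46.0737
  7        10.00         7.3483        51.4380
  8     1,010.00       710.2170     5,681.7358
  Σ                    769.1440     5,907.0854
Price P = Σ PV = 769.1440.
Macaulay duration = Σ(t·PV) / P = 5,907.0854 / 769.1440 = 7.68008 years.

7.6801 years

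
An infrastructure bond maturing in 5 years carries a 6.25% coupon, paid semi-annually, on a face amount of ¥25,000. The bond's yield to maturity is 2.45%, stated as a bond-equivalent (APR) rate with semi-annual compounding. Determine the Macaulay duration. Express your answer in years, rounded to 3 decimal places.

4.429 years

Periodic yield y = 0.01225. Discount each cash flow and weight by its period:
  t   CF        PV=CF/(1+0.01225)^t    t·PV
  1       781.25       771.7955       771.7955
  2       781.25       762.4554     1,524.9109
  3       781.25       753.2284     2,259.6851
  4       781.25       744.1130     2,976.4520
  5       781.25       735.1079     3,675.5396
  6       781.25       726.2118     4,357.2710
  7       781.25       717.4234     5,021.9637
  8       781.25       708.7413     5,669.9305
  9       781.25       700.1643     6,301.4787
  10   25,781.25    22,825.8057   228,258.0569
  Σ                 29,445.0467   260,817.0838
Price P = Σ PV = 29,445.0467.
Macaulay duration = Σ(t·PV) / P = 260,817.0838 / 29,445.0467 = 8.85776 half-year periods.
In years: 8.85776 / 2 = 4.42888 years.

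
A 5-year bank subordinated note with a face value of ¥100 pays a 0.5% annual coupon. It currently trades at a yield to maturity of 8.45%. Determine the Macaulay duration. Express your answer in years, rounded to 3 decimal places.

Periodic yield y = 0.0845. Discount each cash flow and weight by its year:
  t   CF        PV=CF/(1+0.0845)^t    t·PV
  1         0.50         0.4610         0.4610
  2         0.50         0.4251         0.8502
  3         0.50         0.3920         1.1760
  4         0.50         0.3615         1.4458
  5       100.50        66.9913       334.9564
  Σ                     68.6309       338.8895
Price P = Σ PV = 68.6309.
Macaulay duration = Σ(t·PV) / P = 338.8895 / 68.6309 = 4.93786 years.

4.938 years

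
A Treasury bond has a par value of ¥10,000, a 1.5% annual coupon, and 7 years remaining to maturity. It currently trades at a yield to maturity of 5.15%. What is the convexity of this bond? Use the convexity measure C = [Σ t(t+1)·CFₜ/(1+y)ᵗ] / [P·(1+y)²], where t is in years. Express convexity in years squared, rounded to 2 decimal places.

47.31

With y = 0.0515:
  t   CF        PV=CF/(1+0.0515)^t    t·PV        t(t+1)·PV
  1       150.00       142.6534       142.6534         285.3067
  2       150.00       135.6665       271.3331         813.9992
  3       150.00       129.0219       387.0657       1,548.2628
  4       150.00       122.7027       490.8108       2,454.0542
  5       150.00       116.6930       583.4651       3,500.7906
  6       150.00       110.9777       665.8660       4,661.0621
  7    10,150.00     7,141.6918    49,991.8425     399,934.7397
  Σ                  7,899.4070    52,533.0365     413,198.2152
P = 7,899.4070.
Convexity = Σ t(t+1)·PV / [P·(1+y)²] = 413,198.2152 / (7,899.4070 × 1.105652) = 47.30918.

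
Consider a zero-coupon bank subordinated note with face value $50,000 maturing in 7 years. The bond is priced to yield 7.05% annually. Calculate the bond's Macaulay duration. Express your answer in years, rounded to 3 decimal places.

7.000 years

A zero-coupon bond has a single cash flow at maturity, so its Macaulay duration equals its maturity: 7 years.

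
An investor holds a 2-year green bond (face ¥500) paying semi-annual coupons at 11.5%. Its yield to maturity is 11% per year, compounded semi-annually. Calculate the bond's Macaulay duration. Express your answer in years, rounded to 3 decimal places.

Periodic yield y = 0.055. Discount each cash flow and weight by its period:
  t   CF        PV=CF/(1+0.055)^t    t·PV
  1        28.75        27.2512        27.2512
  2        28.75        25.8305        51.6610
  3        28.75        24.4839        73.4517
  4       528.75       426.8159     1,707.2634
  Σ                    504.3814     1,859.6273
Price P = Σ PV = 504.3814.
Macaulay duration = Σ(t·PV) / P = 1,859.6273 / 504.3814 = 3.68695 half-year periods.
In years: 3.68695 / 2 = 1.84347 years.

1.843 years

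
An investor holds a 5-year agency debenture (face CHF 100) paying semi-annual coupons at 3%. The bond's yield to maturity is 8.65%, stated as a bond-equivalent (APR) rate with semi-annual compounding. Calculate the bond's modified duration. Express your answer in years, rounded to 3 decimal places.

4.434 years

Periodic yield y = 0.04325. First find Macaulay duration:
  t   CF        PV=CF/(1+0.04325)^t    t·PV
  1         1.50         1.4378         1.4378
  2         1.50         1.3782         2.7564
  3         1.50         1.3211         3.9632
  4         1.50         1.2663         5.0652
  5         1.50         1.2138         6.0690
  6         1.50         1.1635         6.9809
  7         1.50         1.1153         7.8068
  8         1.50         1.0690         8.5521
  9         1.50         1.0247         9.2223
  10      101.50        66.4633       664.6333
  Σ                     77.4530       716.4871
P = 77.4530; Macaulay duration = 716.4871 / 77.4530 = 9.25061 half-year periods = 4.62530 years.
Modified duration = D_Mac / (1 + y) = 4.62530 / 1.04325 = 4.43355 years.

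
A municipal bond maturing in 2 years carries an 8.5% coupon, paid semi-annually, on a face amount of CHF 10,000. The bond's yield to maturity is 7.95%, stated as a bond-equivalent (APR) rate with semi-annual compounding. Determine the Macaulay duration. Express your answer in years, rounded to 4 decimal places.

Periodic yield y = 0.03975. Discount each cash flow and weight by its period:
  t   CF        PV=CF/(1+0.03975)^t    t·PV
  1       425.00       408.7521       408.7521
  2       425.00       393.1254       786.2507
  3       425.00       378.0961     1,134.2882
  4    10,425.00     8,919.9074    35,679.6297
  Σ                 10,099.8810    38,008.9207
Price P = Σ PV = 10,099.8810.
Macaulay duration = Σ(t·PV) / P = 38,008.9207 / 10,099.8810 = 3.76330 half-year periods.
In years: 3.76330 / 2 = 1.88165 years.

1.8817 years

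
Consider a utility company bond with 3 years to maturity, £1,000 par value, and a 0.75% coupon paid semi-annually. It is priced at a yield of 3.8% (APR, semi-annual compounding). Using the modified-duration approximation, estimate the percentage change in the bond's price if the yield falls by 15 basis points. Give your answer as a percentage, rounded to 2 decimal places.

+0.44%

Periodic yield y = 0.019. Modified duration first:
  t   CF        PV=CF/(1+0.019)^t    t·PV
  1         3.75         3.6801         3.6801
  2         3.75         3.6115         7.2229
  3         3.75         3.5441        10.6324
  4         3.75         3.4780        13.9122
  5         3.75         3.4132        17.0659
  6     1,003.75       896.5623     5,379.3736
  Σ                    914.2892     5,431.8870
P = 914.2892; D_Mac = 5.94110 half-year periods = 2.97055 yrs; D_mod = 2.97055/(1+0.019) = 2.91516 yrs.
ΔP/P ≈ -D_mod · Δy = -2.91516 × (-0.0015) = +0.004373 = +0.4373%.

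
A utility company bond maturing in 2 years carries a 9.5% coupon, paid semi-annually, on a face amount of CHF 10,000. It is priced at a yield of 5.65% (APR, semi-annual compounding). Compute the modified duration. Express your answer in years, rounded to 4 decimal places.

1.8216 years

Periodic yield y = 0.02825. First find Macaulay duration:
  t   CF        PV=CF/(1+0.02825)^t    t·PV
  1       475.00       461.9499       461.9499
  2       475.00       449.2584       898.5167
  3       475.00       436.9155     1,310.7465
  4    10,475.00     9,370.4222    37,481.6888
  Σ                 10,718.5460    40,152.9019
P = 10,718.5460; Macaulay duration = 40,152.9019 / 10,718.5460 = 3.74611 half-year periods = 1.87306 years.
Modified duration = D_Mac / (1 + y) = 1.87306 / 1.02825 = 1.82160 years.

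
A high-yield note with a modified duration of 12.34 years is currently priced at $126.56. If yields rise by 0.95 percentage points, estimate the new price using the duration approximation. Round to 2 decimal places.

Duration approximation: ΔP/P ≈ -D_mod · Δy = -12.34 × (+0.0095) = -0.117230.
New price ≈ 126.56 × (1 - 0.117230) = 111.7233712.

$111.72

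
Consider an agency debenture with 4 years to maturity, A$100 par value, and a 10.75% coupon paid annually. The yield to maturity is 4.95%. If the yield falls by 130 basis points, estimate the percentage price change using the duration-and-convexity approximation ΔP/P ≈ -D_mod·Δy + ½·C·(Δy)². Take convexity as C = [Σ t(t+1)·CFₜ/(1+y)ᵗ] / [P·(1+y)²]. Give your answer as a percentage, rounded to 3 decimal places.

+4.471%

With y = 0.0495:
  t   CF        PV=CF/(1+0.0495)^t    t·PV        t(t+1)·PV
  1        10.75        10.2430        10.2430          20.4859
  2        10.75         9.7599        19.5197          58.5592
  3        10.75         9.2995        27.8986         111.5944
  4       110.75        91.2881       365.1522       1,825.7611
  Σ                    120.5904       422.8135       2,016.4006
P = 120.5904; D_Mac = 3.50619 yrs; D_mod = 3.34082 yrs; C = 15.18096.
Duration effect: -3.34082 × (-0.013) = +0.043431
Convexity effect: 0.5 × 15.18096 × (-0.013)² = +0.0012828
ΔP/P ≈ +0.043431 + 0.0012828 = +0.044714 = +4.4714%.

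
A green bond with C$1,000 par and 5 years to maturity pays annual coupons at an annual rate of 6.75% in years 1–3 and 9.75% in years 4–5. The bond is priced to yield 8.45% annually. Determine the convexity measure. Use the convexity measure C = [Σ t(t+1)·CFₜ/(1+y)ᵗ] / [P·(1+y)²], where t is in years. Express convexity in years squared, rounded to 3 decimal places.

With y = 0.0845:
  t   CF        PV=CF/(1+0.0845)^t    t·PV        t(t+1)·PV
  1        67.50        62.2407        62.2407         124.4813
  2        67.50        57.3911       114.7822         344.3467
  3        67.50        52.9194       158.7583         635.0331
  4        97.50        70.4833       281.9333       1,409.6665
  5     1,097.50       731.5714     3,657.8572      21,947.1434
  Σ                    974.6060     4,275.5717      24,460.6710
P = 974.6060.
Convexity = Σ t(t+1)·PV / [P·(1+y)²] = 24,460.6710 / (974.6060 × 1.176140) = 21.33930.

21.339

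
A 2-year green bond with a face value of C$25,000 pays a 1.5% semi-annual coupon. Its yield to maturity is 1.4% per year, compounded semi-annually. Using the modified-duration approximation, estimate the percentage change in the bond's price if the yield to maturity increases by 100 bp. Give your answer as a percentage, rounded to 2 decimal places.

-1.96%

Periodic yield y = 0.007. Modified duration first:
  t   CF        PV=CF/(1+0.007)^t    t·PV
  1       187.50       186.1966       186.1966
  2       187.50       184.9023       369.8046
  3       187.50       183.6170       550.8510
  4    25,187.50    24,494.4212    97,977.6847
  Σ                 25,049.1371    99,084.5369
P = 25,049.1371; D_Mac = 3.95561 half-year periods = 1.97780 yrs; D_mod = 1.97780/(1+0.007) = 1.96406 yrs.
ΔP/P ≈ -D_mod · Δy = -1.96406 × (+0.01) = -0.019641 = -1.9641%.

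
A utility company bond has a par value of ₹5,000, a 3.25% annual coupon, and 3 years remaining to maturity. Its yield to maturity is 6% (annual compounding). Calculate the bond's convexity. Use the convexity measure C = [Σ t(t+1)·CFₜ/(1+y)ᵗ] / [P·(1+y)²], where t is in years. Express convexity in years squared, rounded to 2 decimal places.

10.22

With y = 0.06:
  t   CF        PV=CF/(1+0.06)^t    t·PV        t(t+1)·PV
  1       162.50       153.3019       153.3019         306.6038
  2       162.50       144.6244       289.2488         867.7465
  3     5,162.50     4,334.5345    13,003.6036      52,014.4146
  Σ                  4,632.4609    13,446.1544      53,188.7649
P = 4,632.4609.
Convexity = Σ t(t+1)·PV / [P·(1+y)²] = 53,188.7649 / (4,632.4609 × 1.123600) = 10.21872.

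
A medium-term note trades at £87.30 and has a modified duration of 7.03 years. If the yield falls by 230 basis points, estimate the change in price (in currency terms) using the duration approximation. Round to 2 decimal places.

Duration approximation: ΔP/P ≈ -D_mod · Δy = -7.03 × (-0.023) = +0.161690.
ΔP ≈ 87.30 × (+0.161690) = +14.115537.

+£14.12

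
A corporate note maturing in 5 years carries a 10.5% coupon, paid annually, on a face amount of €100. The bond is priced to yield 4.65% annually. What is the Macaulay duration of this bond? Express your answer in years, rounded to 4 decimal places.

4.2357 years

Periodic yield y = 0.0465. Discount each cash flow and weight by its year:
  t   CF        PV=CF/(1+0.0465)^t    t·PV
  1        10.50        10.0334        10.0334
  2        10.50         9.5876        19.1752
  3        10.50         9.1616        27.4848
  4        10.50         8.7545        35.0181
  5       110.50        88.0372       440.1859
  Σ                    125.5744       531.8975
Price P = Σ PV = 125.5744.
Macaulay duration = Σ(t·PV) / P = 531.8975 / 125.5744 = 4.23572 years.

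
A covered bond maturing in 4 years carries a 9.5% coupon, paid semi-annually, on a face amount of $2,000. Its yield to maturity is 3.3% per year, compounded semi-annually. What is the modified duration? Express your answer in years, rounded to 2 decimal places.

Periodic yield y = 0.0165. First find Macaulay duration:
  t   CF        PV=CF/(1+0.0165)^t    t·PV
  1        95.00        93.4579        93.4579
  2        95.00        91.9409       183.8818
  3        95.00        90.4485       271.3456
  4        95.00        88.9803       355.9214
  5        95.00        87.5360       437.6800
  6        95.00        86.1151       516.6906
  7        95.00        84.7173       593.0209
  8     2,095.00     1,837.9131    14,703.3045
  Σ                  2,461.1091    17,155.3026
P = 2,461.1091; Macaulay duration = 17,155.3026 / 2,461.1091 = 6.97056 half-year periods = 3.48528 years.
Modified duration = D_Mac / (1 + y) = 3.48528 / 1.0165 = 3.42871 years.

3.43 years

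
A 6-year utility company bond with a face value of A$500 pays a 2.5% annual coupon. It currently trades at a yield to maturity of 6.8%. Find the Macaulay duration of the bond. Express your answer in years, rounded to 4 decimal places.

5.5935 years

Periodic yield y = 0.068. Discount each cash flow and weight by its year:
  t   CF        PV=CF/(1+0.068)^t    t·PV
  1        12.50        11.7041        11.7041
  2        12.50        10.9589        21.9178
  3        12.50        10.2612        30.7835
  4        12.50         9.6078        38.4313
  5        12.50         8.9961        44.9804
  6       512.50       345.3555     2,072.1329
  Σ                    396.8836     2,219.9500
Price P = Σ PV = 396.8836.
Macaulay duration = Σ(t·PV) / P = 2,219.9500 / 396.8836 = 5.59345 years.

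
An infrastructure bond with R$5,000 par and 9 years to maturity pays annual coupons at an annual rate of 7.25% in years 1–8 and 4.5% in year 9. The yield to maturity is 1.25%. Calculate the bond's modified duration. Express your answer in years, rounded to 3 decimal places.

7.221 years

Periodic yield y = 0.0125. First find Macaulay duration:
  t   CF        PV=CF/(1+0.0125)^t    t·PV
  1       362.50       358.0247       358.0247
  2       362.50       353.6046       707.2093
  3       362.50       349.2391     1,047.7174
  4       362.50       344.9275     1,379.7102
  5       362.50       340.6692     1,703.3459
  6       362.50       336.4634     2,018.7804
  7       362.50       332.3095     2,326.1667
  8       362.50       328.2069     2,625.6555
  9     5,225.00     4,672.3031    42,050.7278
  Σ                  7,415.7481    54,217.3379
P = 7,415.7481; Macaulay duration = 54,217.3379 / 7,415.7481 = 7.31111 years.
Modified duration = D_Mac / (1 + y) = 7.31111 / 1.0125 = 7.22085 years.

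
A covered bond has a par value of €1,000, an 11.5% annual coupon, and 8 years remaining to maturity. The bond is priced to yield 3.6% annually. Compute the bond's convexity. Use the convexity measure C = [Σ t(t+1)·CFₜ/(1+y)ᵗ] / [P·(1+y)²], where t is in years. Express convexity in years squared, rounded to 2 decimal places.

With y = 0.036:
  t   CF        PV=CF/(1+0.036)^t    t·PV        t(t+1)·PV
  1       115.00       111.0039       111.0039         222.0077
  2       115.00       107.1466       214.2932         642.8795
  3       115.00       103.4233       310.2700       1,241.0801
  4       115.00        99.8295       399.3179       1,996.5896
  5       115.00        96.3605       481.8025       2,890.8151
  6       115.00        93.0121       558.0724       3,906.5069
  7       115.00        89.7800       628.4599       5,027.6794
  8     1,115.00       840.2274     6,721.8190      60,496.3706
  Σ                  1,540.7832     9,425.0388      76,423.9291
P = 1,540.7832.
Convexity = Σ t(t+1)·PV / [P·(1+y)²] = 76,423.9291 / (1,540.7832 × 1.073296) = 46.21344.

46.21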